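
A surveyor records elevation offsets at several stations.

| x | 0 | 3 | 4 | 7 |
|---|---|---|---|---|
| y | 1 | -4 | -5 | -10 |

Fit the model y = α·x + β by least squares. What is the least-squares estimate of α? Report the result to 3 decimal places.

From the data, Σx·x = 74, Σx = 14, Σ1 = 4.
Right-hand side: Σx·y = -102, Σy = -18.
MᵀM·[α, β]ᵀ = Mᵀy becomes [[74, 14]; [14, 4]]·[α, β]ᵀ = [-102, -18]ᵀ.
det = 74·4 − 14² = 100.
α = ((-102)·4 − 14·(-18))/100 = -39/25; β = (74·(-18) − 14·(-102))/100 = 24/25.

α = -1.560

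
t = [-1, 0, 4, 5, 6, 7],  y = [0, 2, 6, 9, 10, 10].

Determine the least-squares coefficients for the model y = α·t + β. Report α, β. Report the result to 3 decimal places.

From the data, Σt·t = 127, Σt = 21, Σ1 = 6.
And Σt·y = 199, Σy = 37.
Determinant 127·6 − 21² = 321.
α = (199·6 − 21·37)/321 = 139/107; β = (127·37 − 21·199)/321 = 520/321.

α = 1.299, β = 1.620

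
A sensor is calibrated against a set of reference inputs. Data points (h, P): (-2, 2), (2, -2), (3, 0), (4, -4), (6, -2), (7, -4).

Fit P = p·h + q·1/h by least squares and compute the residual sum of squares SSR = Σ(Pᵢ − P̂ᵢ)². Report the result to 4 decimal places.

SSR = 8.2726

Sums needed: Σh·h = 118, Σh·1/h = 6, Σ1/h·1/h = 5093/7056.
And Σh·P = -64, Σ1/h·P = -82/21.
So XᵀX·[p, q]ᵀ = XᵀP: [[118, 6]; [6, 5093/7056]]·[p, q]ᵀ = [-64, -82/21]ᵀ.
Δ = 118·(5093/7056) − 6² = 173479/3528.
p = ((-64)·(5093/7056) − 6·(-82/21))/(173479/3528) = -80320/173479; q = (118·(-82/21) − 6·(-64))/(173479/3528) = -270816/173479.
Residuals: 50910/173479, -50910/173479, 331232/173479, -304932/173479, 180098/173479, -92988/173479; SSR = 1435124/173479.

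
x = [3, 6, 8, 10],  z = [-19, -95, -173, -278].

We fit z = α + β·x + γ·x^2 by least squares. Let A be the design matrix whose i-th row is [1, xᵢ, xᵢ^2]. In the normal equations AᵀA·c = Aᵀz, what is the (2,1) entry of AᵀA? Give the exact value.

Row 2 ↔ basis x, column 1 ↔ basis 1, so (AᵀA)_{2,1} = Σᵢ x = (3)·(1) + (6)·(1) + (8)·(1) + (10)·(1) = 27.

27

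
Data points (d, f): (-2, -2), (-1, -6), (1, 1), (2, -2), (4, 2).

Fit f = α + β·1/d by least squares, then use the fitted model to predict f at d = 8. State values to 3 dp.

f̂ = -1.169

The normal equations are: 5·α + (1/4)·β = -7;  (1/4)·α + (41/16)·β = 15/2.
(Σ1 = 5, Σ1/d = 1/4, Σ1/d·1/d = 41/16, Σf = -7, Σ1/d·f = 15/2.)
Δ = 5·(41/16) − (1/4)² = 51/4.
α = ((-7)·(41/16) − (1/4)·(15/2))/(51/4) = -317/204; β = (5·(15/2) − (1/4)·(-7))/(51/4) = 157/51.
At d = 8: f̂ = (-317/204)·(1) + (157/51)·(1/8) = -159/136.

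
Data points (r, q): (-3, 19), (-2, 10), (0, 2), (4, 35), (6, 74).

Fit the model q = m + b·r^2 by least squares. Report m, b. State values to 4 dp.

Normal-equation sums: Σ1 = 5, Σr^2 = 65, Σr^2·r^2 = 1649.
For Xᵀq: Σq = 140, Σr^2·q = 3435.
XᵀX·[m, b]ᵀ = Xᵀq becomes [[5, 65]; [65, 1649]]·[m, b]ᵀ = [140, 3435]ᵀ.
det = 5·1649 − 65² = 4020.
m = (140·1649 − 65·3435)/4020 = 1517/804; b = (5·3435 − 65·140)/4020 = 1615/804.

m = 1.8868, b = 2.0087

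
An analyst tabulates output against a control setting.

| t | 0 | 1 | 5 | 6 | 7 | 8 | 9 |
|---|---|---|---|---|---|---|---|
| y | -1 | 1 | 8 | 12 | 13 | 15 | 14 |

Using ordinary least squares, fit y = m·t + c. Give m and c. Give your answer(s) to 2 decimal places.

With design matrix A, AᵀA = [[256, 36]; [36, 7]] and Aᵀy = [450, 62]ᵀ.
det = 256·7 − 36² = 496.
m = (450·7 − 36·62)/496 = 459/248; c = (256·62 − 36·450)/496 = -41/62.

m = 1.85, c = -0.66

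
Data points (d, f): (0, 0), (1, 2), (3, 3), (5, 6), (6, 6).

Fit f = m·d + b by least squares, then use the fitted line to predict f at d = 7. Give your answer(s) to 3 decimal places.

f̂ = 7.400

XᵀX·[m, b]ᵀ = Xᵀf reads: 71·m + 15·b = 77;  15·m + 5·b = 17.
det = 71·5 − 15² = 130.
m = (77·5 − 15·17)/130 = 1; b = (71·17 − 15·77)/130 = 2/5.
At d = 7: f̂ = (1)·(7) + (2/5)·(1) = 37/5.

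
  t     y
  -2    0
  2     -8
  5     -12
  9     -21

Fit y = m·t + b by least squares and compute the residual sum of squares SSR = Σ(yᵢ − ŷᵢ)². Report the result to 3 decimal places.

The normal system XᵀX·[m, b]ᵀ = Xᵀy is [[114, 14]; [14, 4]]·[m, b]ᵀ = [-265, -41]ᵀ.
Eliminating b: 4·(row 1) − 14·(row 2) gives 260·m = 4·(-265) − 14·(-41) = -486, so m = -243/130.
Then b = ((-41) − 14·(-243/130))/4 = -241/65.
Residuals: -2/65, -36/65, 137/130, -61/130; SSR = 213/130.

SSR = 1.638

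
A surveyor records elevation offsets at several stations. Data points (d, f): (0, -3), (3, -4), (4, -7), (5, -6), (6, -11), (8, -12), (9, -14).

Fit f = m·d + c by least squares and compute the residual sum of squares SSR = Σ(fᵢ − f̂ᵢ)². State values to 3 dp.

MᵀM·[m, c]ᵀ = Mᵀf reads: 231·m + 35·c = -358;  35·m + 7·c = -57.
(Σd·d = 231, Σd = 35, Σ1 = 7, Σd·f = -358, Σf = -57.)
det = 231·7 − 35² = 392.
m = ((-358)·7 − 35·(-57))/392 = -73/56; c = (231·(-57) − 35·(-358))/392 = -13/8.
Residuals: -11/8, 43/28, -9/56, 15/7, -87/56, 3/56, -9/14; SSR = 655/56.

SSR = 11.696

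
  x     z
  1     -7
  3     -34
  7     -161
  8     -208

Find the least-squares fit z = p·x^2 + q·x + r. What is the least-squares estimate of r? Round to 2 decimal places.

r = -2.64

Entries of MᵀM: Σx^2·x^2 = 6579, Σx^2·x = 883, Σx^2 = 123, Σx·x = 123, Σx = 19, Σ1 = 4.
Moment sums: Σx^2·z = -21514, Σx·z = -2900, Σz = -410.
So MᵀM·[p, q, r]ᵀ = Mᵀz: [[6579, 883, 123]; [883, 123, 19]; [123, 19, 4]]·[p, q, r]ᵀ = [-21514, -2900, -410]ᵀ.
Inverting the 3×3 Gram matrix, [p, q, r]ᵀ = [-14257/4684, -6175/4684, -3094/1171]ᵀ.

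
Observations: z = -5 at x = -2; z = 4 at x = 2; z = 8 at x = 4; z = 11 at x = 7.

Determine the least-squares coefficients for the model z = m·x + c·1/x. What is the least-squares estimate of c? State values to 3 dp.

The normal equations are: 73·m + 4·c = 127;  4·m + (457/784)·c = 113/14.
(Σx·x = 73, Σx·1/x = 4, Σ1/x·1/x = 457/784, Σx·z = 127, Σ1/x·z = 113/14.)
Eliminating c: (457/784)·(row 1) − 4·(row 2) gives (20817/784)·m = (457/784)·127 − 4·(113/14) = 32727/784, so m = 10909/6939.
Then c = ((113/14) − 4·(10909/6939))/(457/784) = 21224/6939.

c = 3.059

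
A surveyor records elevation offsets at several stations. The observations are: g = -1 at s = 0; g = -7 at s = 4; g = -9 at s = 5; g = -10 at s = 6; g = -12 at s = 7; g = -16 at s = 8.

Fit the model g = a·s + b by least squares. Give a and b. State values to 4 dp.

a = -1.7500, b = -0.4167

With design matrix A, AᵀA = [[190, 30]; [30, 6]] and Aᵀg = [-345, -55]ᵀ.
det = 190·6 − 30² = 240.
a = ((-345)·6 − 30·(-55))/240 = -7/4; b = (190·(-55) − 30·(-345))/240 = -5/12.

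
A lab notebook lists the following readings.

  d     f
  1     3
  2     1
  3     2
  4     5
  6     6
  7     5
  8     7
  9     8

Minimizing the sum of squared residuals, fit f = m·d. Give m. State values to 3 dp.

Entries of AᵀA: Σd·d = 260.
Moment sums: Σd·f = 230.
So AᵀA·[m]ᵀ = Aᵀf: [[260]]·[m]ᵀ = [230]ᵀ.
Hence m = 230 / 260 ≈ 0.884615.

m = 0.885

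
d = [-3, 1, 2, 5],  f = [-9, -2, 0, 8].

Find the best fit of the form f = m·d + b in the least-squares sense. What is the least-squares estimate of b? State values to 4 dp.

b = -3.3740

Sums needed: Σd·d = 39, Σd = 5, Σ1 = 4.
Moment sums: Σd·f = 65, Σf = -3.
MᵀM·[m, b]ᵀ = Mᵀf becomes [[39, 5]; [5, 4]]·[m, b]ᵀ = [65, -3]ᵀ.
det = 39·4 − 5² = 131.
m = (65·4 − 5·(-3))/131 = 275/131; b = (39·(-3) − 5·65)/131 = -442/131.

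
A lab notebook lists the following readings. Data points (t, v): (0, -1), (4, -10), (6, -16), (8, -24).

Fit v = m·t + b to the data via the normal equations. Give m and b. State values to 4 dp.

m = -2.8143, b = -0.0857

AᵀA·[m, b]ᵀ = Aᵀv reads: 116·m + 18·b = -328;  18·m + 4·b = -51.
Δ = 116·4 − 18² = 140.
m = ((-328)·4 − 18·(-51))/140 = -197/70; b = (116·(-51) − 18·(-328))/140 = -3/35.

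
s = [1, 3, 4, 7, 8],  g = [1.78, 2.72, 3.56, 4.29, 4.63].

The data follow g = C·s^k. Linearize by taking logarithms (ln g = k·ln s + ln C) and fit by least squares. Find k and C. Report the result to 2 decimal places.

k = 0.46, C = 1.76

Linearized form: ln g = k·ln s + ln C. From the 5 transformed points,
AᵀA = [[11.2394, 6.5103]; [6.5103, 5]], rhs = [8.8802, 5.8358]ᵀ  (here Σln s = 6.5103, Σ(ln s)² = 11.2394, Σln g = 5.8358, Σln s·ln g = 8.8802).
Solving (det = 13.8136): k = 0.46391, ln C = 0.56313, so C = exp(0.56313) = 1.75616.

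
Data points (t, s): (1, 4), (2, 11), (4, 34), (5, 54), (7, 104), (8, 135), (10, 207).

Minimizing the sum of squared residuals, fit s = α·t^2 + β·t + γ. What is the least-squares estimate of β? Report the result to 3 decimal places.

The normal equations are: 17395·α + 2053·β + 259·γ = 36378;  2053·α + 259·β + 37·γ = 4310;  259·α + 37·β + 7·γ = 549.
(Σt^2·t^2 = 17395, Σt^2·t = 2053, Σt^2 = 259, Σt·t = 259, Σt = 37, Σ1 = 7, Σt^2·s = 36378, Σt·s = 4310, Σs = 549.)
Row-reducing yields α = 2713/1344, β = 83/192, γ = 163/112.

β = 0.432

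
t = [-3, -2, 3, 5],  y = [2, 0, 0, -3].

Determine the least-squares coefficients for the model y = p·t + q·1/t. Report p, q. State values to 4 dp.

p = -0.7047, q = 3.0301

Normal-equation sums: Σt·t = 47, Σt·1/t = 4, Σ1/t·1/t = 461/900.
Moment sums: Σt·y = -21, Σ1/t·y = -19/15.
AᵀA·[p, q]ᵀ = Aᵀy becomes [[47, 4]; [4, 461/900]]·[p, q]ᵀ = [-21, -19/15]ᵀ.
det = 47·(461/900) − 4² = 7267/900.
p = ((-21)·(461/900) − 4·(-19/15))/(7267/900) = -5121/7267; q = (47·(-19/15) − 4·(-21))/(7267/900) = 22020/7267.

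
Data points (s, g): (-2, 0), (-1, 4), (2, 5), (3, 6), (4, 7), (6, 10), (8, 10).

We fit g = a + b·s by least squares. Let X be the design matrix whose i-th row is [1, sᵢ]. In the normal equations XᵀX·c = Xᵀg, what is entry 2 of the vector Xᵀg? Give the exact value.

192

Entry 2 ↔ basis s, so (Xᵀg)_{2} = Σᵢ (s)·gᵢ = (-2)·(0) + (-1)·(4) + (2)·(5) + (3)·(6) + (4)·(7) + (6)·(10) + (8)·(10) = 192.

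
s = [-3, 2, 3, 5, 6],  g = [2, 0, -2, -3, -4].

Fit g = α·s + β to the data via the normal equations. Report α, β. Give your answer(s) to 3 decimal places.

α = -0.667, β = 0.333

From the data, Σs·s = 83, Σs = 13, Σ1 = 5.
Right-hand side: Σs·g = -51, Σg = -7.
So XᵀX·[α, β]ᵀ = Xᵀg: [[83, 13]; [13, 5]]·[α, β]ᵀ = [-51, -7]ᵀ.
det = 83·5 − 13² = 246.
α = ((-51)·5 − 13·(-7))/246 = -2/3; β = (83·(-7) − 13·(-51))/246 = 1/3.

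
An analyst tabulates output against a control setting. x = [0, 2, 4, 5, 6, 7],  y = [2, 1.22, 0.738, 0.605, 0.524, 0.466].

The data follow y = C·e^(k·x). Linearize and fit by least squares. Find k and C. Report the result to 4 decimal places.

k = -0.2134, C = 1.8832

Taking logs, ln y = k·x + ln C, so regress ln y on x.
Σx = 24.0000, Σ(x)² = 130.0000, Σln y = -1.3242, Σx·ln y = -12.5527.
Normal system: [[130.0000, 24.0000]; [24.0000, 6]]·[k, ln C]ᵀ = [-12.5527, -1.3242]ᵀ.
Slope k = (n·Σx·ln y − Σx·Σln y)/(n·Σ(x)² − (Σx)²) = (6·-12.5527 − 24.0000·-1.3242)/204.0000 = -0.21341; ln C = (Σln y − k·Σx)/n = 0.63296, so C = exp(0.63296) = 1.88317.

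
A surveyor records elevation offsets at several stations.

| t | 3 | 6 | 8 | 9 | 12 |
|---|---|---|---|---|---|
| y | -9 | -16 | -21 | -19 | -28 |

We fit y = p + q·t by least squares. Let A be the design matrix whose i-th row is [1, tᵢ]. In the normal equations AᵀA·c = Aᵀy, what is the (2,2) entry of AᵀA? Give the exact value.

Row 2 ↔ basis t, column 2 ↔ basis t, so (AᵀA)_{2,2} = Σᵢ (t)·(t) = (3)·(3) + (6)·(6) + (8)·(8) + (9)·(9) + (12)·(12) = 334.

334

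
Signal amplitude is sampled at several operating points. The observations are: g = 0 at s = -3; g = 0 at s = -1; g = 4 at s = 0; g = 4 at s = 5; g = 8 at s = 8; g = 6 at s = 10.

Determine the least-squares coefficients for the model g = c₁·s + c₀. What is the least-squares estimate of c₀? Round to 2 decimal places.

Normal-equation sums: Σs·s = 199, Σs = 19, Σ1 = 6.
For Xᵀg: Σs·g = 144, Σg = 22.
Δ = 199·6 − 19² = 833.
c₁ = (144·6 − 19·22)/833 = 446/833; c₀ = (199·22 − 19·144)/833 = 1642/833.

c₀ = 1.97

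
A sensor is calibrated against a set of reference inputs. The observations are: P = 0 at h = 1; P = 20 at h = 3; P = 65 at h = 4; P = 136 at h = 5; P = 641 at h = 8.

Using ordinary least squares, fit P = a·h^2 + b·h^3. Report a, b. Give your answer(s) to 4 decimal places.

a = -2.1263, b = 1.5178

Entries of MᵀM: Σh^2·h^2 = 5059, Σh^2·h^3 = 37161, Σh^3·h^3 = 282595.
Moment sums: Σh^2·P = 45644, Σh^3·P = 349892.
Normal equations: [[5059, 37161]; [37161, 282595]]·[a, b]ᵀ = [45644, 349892]ᵀ.
det = 5059·282595 − 37161² = 48708184.
a = (45644·282595 − 37161·349892)/48708184 = -1849472/869789; b = (5059·349892 − 37161·45644)/48708184 = 1320124/869789.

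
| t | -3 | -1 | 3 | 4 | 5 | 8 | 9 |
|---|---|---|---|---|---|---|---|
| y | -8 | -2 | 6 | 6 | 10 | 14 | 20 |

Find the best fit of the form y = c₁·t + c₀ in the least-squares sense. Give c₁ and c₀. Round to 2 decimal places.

Sums needed: Σt·t = 205, Σt = 25, Σ1 = 7.
Right-hand side: Σt·y = 410, Σy = 46.
AᵀA·[c₁, c₀]ᵀ = Aᵀy becomes [[205, 25]; [25, 7]]·[c₁, c₀]ᵀ = [410, 46]ᵀ.
Eliminating c₀: 7·(row 1) − 25·(row 2) gives 810·c₁ = 7·410 − 25·46 = 1720, so c₁ = 172/81.
Then c₀ = (46 − 25·(172/81))/7 = -82/81.

c₁ = 2.12, c₀ = -1.01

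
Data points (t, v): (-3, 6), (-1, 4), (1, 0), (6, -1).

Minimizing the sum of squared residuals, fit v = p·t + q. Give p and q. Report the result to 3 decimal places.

Compute the Gram sums: Σt·t = 47, Σt = 3, Σ1 = 4.
For Mᵀv: Σt·v = -28, Σv = 9.
Eliminating q: 4·(row 1) − 3·(row 2) gives 179·p = 4·(-28) − 3·9 = -139, so p = -139/179.
Then q = (9 − 3·(-139/179))/4 = 507/179.

p = -0.777, q = 2.832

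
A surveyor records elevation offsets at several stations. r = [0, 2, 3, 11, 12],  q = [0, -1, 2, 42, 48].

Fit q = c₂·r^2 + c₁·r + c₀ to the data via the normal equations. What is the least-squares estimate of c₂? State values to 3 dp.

From the data, Σr^2·r^2 = 35474, Σr^2·r = 3094, Σr^2 = 278, Σr·r = 278, Σr = 28, Σ1 = 5.
And Σr^2·q = 12008, Σr·q = 1042, Σq = 91.
MᵀM·[c₂, c₁, c₀]ᵀ = Mᵀq becomes [[35474, 3094, 278]; [3094, 278, 28]; [278, 28, 5]]·[c₂, c₁, c₀]ᵀ = [12008, 1042, 91]ᵀ.
Solving the 3×3 system (Gaussian elimination) gives c₂ = 2473/6573, c₁ = -356/939, c₀ = -1305/2191.

c₂ = 0.376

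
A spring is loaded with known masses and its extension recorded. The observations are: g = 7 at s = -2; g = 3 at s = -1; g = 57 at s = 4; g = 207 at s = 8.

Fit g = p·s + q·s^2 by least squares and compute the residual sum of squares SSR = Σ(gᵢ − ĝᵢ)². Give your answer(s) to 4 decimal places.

SSR = 5.8852

With design matrix M, MᵀM = [[85, 567]; [567, 4369]] and Mᵀg = [1867, 14191]ᵀ.
Eliminating q: 4369·(row 1) − 567·(row 2) gives 49876·p = 4369·1867 − 567·14191 = 110626, so p = 55313/24938.
Then q = (14191 − 567·(55313/24938))/4369 = 73823/24938.
Residuals: -5050/12469, 28152/12469, 9523/12469, -2505/12469; SSR = 73382/12469.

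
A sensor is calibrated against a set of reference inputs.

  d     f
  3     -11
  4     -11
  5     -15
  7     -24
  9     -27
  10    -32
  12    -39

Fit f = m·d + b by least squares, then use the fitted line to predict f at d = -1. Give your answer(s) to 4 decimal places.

f̂ = 3.5064

With design matrix M, MᵀM = [[424, 50]; [50, 7]] and Mᵀf = [-1351, -159]ᵀ.
det = 424·7 − 50² = 468.
m = ((-1351)·7 − 50·(-159))/468 = -1507/468; b = (424·(-159) − 50·(-1351))/468 = 67/234.
At d = -1: f̂ = (-1507/468)·(-1) + (67/234)·(1) = 547/156.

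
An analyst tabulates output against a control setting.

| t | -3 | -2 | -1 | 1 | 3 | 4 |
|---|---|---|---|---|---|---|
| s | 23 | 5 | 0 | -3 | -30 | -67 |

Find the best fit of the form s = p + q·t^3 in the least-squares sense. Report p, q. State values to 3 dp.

p = -2.680, q = -0.999

Forming XᵀX = [[6, 56]; [56, 5620]] and Xᵀs = [-72, -5762]ᵀ gives XᵀX·[p, q]ᵀ = Xᵀs.
det = 6·5620 − 56² = 30584.
p = ((-72)·5620 − 56·(-5762))/30584 = -10246/3823; q = (6·(-5762) − 56·(-72))/30584 = -7635/7646.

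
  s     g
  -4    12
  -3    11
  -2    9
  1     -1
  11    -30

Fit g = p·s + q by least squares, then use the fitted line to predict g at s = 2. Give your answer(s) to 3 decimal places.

ĝ = -3.840

The normal system MᵀM·[p, q]ᵀ = Mᵀg is [[151, 3]; [3, 5]]·[p, q]ᵀ = [-430, 1]ᵀ.
Determinant 151·5 − 3² = 746.
p = ((-430)·5 − 3·1)/746 = -2153/746; q = (151·1 − 3·(-430))/746 = 1441/746.
At s = 2: ĝ = (-2153/746)·(2) + (1441/746)·(1) = -2865/746.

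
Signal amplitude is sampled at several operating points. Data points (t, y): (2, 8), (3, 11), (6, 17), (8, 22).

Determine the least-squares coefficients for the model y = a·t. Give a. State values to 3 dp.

From the data, Σt·t = 113.
For Mᵀy: Σt·y = 327.
Normal equations: [[113]]·[a]ᵀ = [327]ᵀ.
Hence a = 327 / 113 ≈ 2.89381.

a = 2.894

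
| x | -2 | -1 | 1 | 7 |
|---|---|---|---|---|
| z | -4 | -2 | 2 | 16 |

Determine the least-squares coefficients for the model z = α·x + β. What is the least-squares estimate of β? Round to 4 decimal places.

β = 0.2051

Sums needed: Σx·x = 55, Σx = 5, Σ1 = 4.
And Σx·z = 124, Σz = 12.
det = 55·4 − 5² = 195.
α = (124·4 − 5·12)/195 = 436/195; β = (55·12 − 5·124)/195 = 8/39.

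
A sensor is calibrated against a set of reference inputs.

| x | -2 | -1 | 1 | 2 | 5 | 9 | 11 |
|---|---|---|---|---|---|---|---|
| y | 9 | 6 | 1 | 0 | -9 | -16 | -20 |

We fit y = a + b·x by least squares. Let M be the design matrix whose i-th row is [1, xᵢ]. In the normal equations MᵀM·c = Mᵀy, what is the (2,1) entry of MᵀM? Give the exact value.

Row 2 ↔ basis x, column 1 ↔ basis 1, so (MᵀM)_{2,1} = Σᵢ x = (-2)·(1) + (-1)·(1) + (1)·(1) + (2)·(1) + (5)·(1) + (9)·(1) + (11)·(1) = 25.

25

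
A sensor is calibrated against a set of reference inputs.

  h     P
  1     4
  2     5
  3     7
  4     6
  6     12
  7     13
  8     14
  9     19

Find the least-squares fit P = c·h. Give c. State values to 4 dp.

The normal system AᵀA·[c]ᵀ = AᵀP is [[260]]·[c]ᵀ = [505]ᵀ.
Hence c = 505 / 260 ≈ 1.94231.

c = 1.9423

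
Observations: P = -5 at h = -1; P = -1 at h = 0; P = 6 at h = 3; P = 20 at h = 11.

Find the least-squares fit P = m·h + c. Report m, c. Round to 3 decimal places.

m = 2.006, c = -1.518

The normal system MᵀM·[m, c]ᵀ = MᵀP is [[131, 13]; [13, 4]]·[m, c]ᵀ = [243, 20]ᵀ.
det = 131·4 − 13² = 355.
m = (243·4 − 13·20)/355 = 712/355; c = (131·20 − 13·243)/355 = -539/355.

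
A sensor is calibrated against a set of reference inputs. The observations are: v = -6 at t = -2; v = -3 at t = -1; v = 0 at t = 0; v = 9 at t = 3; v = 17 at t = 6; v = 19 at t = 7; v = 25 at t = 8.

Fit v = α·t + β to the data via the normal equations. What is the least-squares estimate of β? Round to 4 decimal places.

Compute the Gram sums: Σt·t = 163, Σt = 21, Σ1 = 7.
Right-hand side: Σt·v = 477, Σv = 61.
Eliminating β: 7·(row 1) − 21·(row 2) gives 700·α = 7·477 − 21·61 = 2058, so α = 147/50.
Then β = (61 − 21·(147/50))/7 = -37/350.

β = -0.1057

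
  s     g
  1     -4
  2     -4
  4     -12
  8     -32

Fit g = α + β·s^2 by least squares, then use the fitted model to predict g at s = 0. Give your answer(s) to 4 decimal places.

AᵀA·[α, β]ᵀ = Aᵀg reads: 4·α + 85·β = -52;  85·α + 4369·β = -2260.
(Σ1 = 4, Σs^2 = 85, Σs^2·s^2 = 4369, Σg = -52, Σs^2·g = -2260.)
Eliminating β: 4369·(row 1) − 85·(row 2) gives 10251·α = 4369·(-52) − 85·(-2260) = -35088, so α = -688/201.
Then β = ((-2260) − 85·(-688/201))/4369 = -1540/3417.
At s = 0: ĝ = (-688/201)·(1) + (-1540/3417)·(0) = -688/201.

ĝ = -3.4229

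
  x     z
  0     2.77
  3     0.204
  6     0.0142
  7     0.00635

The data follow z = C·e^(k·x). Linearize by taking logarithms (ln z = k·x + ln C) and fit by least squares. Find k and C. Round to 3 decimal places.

k = -0.872, C = 2.769

With ln zᵢ as the transformed response and xᵢ as the regressor:
XᵀX = [[94.0000, 16.0000]; [16.0000, 4]], rhs = [-65.7111, -9.8846]ᵀ  (here Σx = 16.0000, Σ(x)² = 94.0000, Σln z = -9.8846, Σx·ln z = -65.7111).
Δ = 94.0000·4 − (16.0000)² = 120.0000; k = (-65.7111·4 − 16.0000·-9.8846)/120.0000 = -0.87242, ln C = (94.0000·-9.8846 − 16.0000·-65.7111)/120.0000 = 1.01854, so C = exp(1.01854) = 2.76915.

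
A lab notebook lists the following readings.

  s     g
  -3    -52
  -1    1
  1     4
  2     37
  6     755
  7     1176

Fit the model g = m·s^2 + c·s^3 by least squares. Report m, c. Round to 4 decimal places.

m = 3.1217, c = 2.9804

Forming AᵀA = [[3796, 24372]; [24372, 165100]] and Aᵀg = [84489, 568151]ᵀ gives AᵀA·[m, c]ᵀ = Aᵀg.
Determinant 3796·165100 − 24372² = 32725216.
m = (84489·165100 − 24372·568151)/32725216 = 3192429/1022663; c = (3796·568151 − 24372·84489)/32725216 = 12191911/4090652.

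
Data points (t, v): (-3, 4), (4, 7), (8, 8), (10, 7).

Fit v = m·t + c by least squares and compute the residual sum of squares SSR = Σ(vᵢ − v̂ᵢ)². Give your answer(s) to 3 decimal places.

Normal-equation sums: Σt·t = 189, Σt = 19, Σ1 = 4.
And Σt·v = 150, Σv = 26.
So MᵀM·[m, c]ᵀ = Mᵀv: [[189, 19]; [19, 4]]·[m, c]ᵀ = [150, 26]ᵀ.
Determinant 189·4 − 19² = 395.
m = (150·4 − 19·26)/395 = 106/395; c = (189·26 − 19·150)/395 = 2064/395.
Residuals: -166/395, 277/395, 248/395, -359/395; SSR = 746/395.

SSR = 1.889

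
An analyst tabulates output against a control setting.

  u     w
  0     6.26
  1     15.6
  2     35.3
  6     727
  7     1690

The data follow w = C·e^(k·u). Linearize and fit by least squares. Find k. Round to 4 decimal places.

With ln wᵢ as the transformed response and uᵢ as the regressor:
AᵀA = [[90.0000, 16.0000]; [16.0000, 5]], rhs = [101.4360, 22.1667]ᵀ  (here Σu = 16.0000, Σ(u)² = 90.0000, Σln w = 22.1667, Σu·ln w = 101.4360).
Solving (det = 194.0000): k = 0.78614, ln C = 1.91769.

k = 0.7861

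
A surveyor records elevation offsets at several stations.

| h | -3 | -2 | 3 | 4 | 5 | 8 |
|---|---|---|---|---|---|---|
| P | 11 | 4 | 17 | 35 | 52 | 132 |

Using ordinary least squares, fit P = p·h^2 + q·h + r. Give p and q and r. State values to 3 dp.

The normal equations are: 5155·p + 693·q + 127·r = 10576;  693·p + 127·q + 15·r = 1466;  127·p + 15·q + 6·r = 251.
(Σh^2·h^2 = 5155, Σh^2·h = 693, Σh^2 = 127, Σh·h = 127, Σh = 15, Σ1 = 6, Σh^2·P = 10576, Σh·P = 1466, ΣP = 251.)
Inverting the 3×3 Gram matrix, [p, q, r]ᵀ = [234295/119672, 138181/119672, -149209/59836]ᵀ.

p = 1.958, q = 1.155, r = -2.494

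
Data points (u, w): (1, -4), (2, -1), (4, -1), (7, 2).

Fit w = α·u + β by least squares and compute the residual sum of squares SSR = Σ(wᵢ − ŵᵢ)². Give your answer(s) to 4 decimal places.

With design matrix X, XᵀX = [[70, 14]; [14, 4]] and Xᵀw = [4, -4]ᵀ.
Eliminating β: 4·(row 1) − 14·(row 2) gives 84·α = 4·4 − 14·(-4) = 72, so α = 6/7.
Then β = ((-4) − 14·(6/7))/4 = -4.
Residuals: -6/7, 9/7, -3/7, 0; SSR = 18/7.

SSR = 2.5714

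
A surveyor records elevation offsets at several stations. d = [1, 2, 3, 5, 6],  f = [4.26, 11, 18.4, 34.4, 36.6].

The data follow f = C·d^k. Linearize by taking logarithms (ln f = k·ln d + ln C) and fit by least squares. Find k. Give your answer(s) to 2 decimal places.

Let Y = ln f. Fitting Y = k·ln d + ln C by least squares:
Sums: Σln d = 5.1930, Σ(ln d)² = 7.4881, Σln f = 13.8976, Σln d·ln f = 17.0063.
Normal system: [[7.4881, 5.1930]; [5.1930, 5]]·[k, ln C]ᵀ = [17.0063, 13.8976]ᵀ.
Solving (det = 10.4737): k = 1.22803, ln C = 1.50410.

k = 1.23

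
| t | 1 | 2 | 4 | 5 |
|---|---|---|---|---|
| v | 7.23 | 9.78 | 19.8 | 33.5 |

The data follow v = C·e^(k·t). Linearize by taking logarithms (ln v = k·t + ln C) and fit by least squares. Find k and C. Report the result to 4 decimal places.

k = 0.3772, C = 4.7463

With ln vᵢ as the transformed response and tᵢ as the regressor:
Σt = 12.0000, Σ(t)² = 46.0000, Σln v = 10.7558, Σt·ln v = 36.0394.
Equations: 46.0000·k + 12.0000·ln C = 36.0394;  12.0000·k + 4·ln C = 10.7558.
Δ = 46.0000·4 − (12.0000)² = 40.0000; k = (36.0394·4 − 12.0000·10.7558)/40.0000 = 0.37720, ln C = (46.0000·10.7558 − 12.0000·36.0394)/40.0000 = 1.55736, so C = exp(1.55736) = 4.74630.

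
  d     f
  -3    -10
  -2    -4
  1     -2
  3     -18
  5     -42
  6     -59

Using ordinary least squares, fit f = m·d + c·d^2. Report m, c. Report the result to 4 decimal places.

With design matrix M, MᵀM = [[84, 334]; [334, 2100]] and Mᵀf = [-582, -3444]ᵀ.
det = 84·2100 − 334² = 64844.
m = ((-582)·2100 − 334·(-3444))/64844 = -17976/16211; c = (84·(-3444) − 334·(-582))/64844 = -23727/16211.

m = -1.1089, c = -1.4636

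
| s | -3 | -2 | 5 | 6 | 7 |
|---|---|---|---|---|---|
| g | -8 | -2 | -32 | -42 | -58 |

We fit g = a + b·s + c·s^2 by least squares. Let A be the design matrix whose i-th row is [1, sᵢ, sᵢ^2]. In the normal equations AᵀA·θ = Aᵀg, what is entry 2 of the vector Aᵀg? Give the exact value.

Entry 2 ↔ basis s, so (Aᵀg)_{2} = Σᵢ (s)·gᵢ = (-3)·(-8) + (-2)·(-2) + (5)·(-32) + (6)·(-42) + (7)·(-58) = -790.

-790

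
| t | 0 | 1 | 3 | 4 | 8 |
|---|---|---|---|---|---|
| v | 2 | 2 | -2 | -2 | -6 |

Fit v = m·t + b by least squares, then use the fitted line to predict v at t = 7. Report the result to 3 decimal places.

v̂ = -5.196

Normal-equation sums: Σt·t = 90, Σt = 16, Σ1 = 5.
For Aᵀv: Σt·v = -60, Σv = -6.
Normal equations: [[90, 16]; [16, 5]]·[m, b]ᵀ = [-60, -6]ᵀ.
Determinant 90·5 − 16² = 194.
m = ((-60)·5 − 16·(-6))/194 = -102/97; b = (90·(-6) − 16·(-60))/194 = 210/97.
At t = 7: v̂ = (-102/97)·(7) + (210/97)·(1) = -504/97.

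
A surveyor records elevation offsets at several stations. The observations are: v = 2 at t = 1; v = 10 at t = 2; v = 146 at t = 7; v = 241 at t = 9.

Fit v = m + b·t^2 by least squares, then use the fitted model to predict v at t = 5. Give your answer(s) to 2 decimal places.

Forming XᵀX = [[4, 135]; [135, 8979]] and Xᵀv = [399, 26717]ᵀ gives XᵀX·[m, b]ᵀ = Xᵀv.
det = 4·8979 − 135² = 17691.
m = (399·8979 − 135·26717)/17691 = -8058/5897; b = (4·26717 − 135·399)/17691 = 53003/17691.
At t = 5: v̂ = (-8058/5897)·(1) + (53003/17691)·(25) = 1300901/17691.

v̂ = 73.53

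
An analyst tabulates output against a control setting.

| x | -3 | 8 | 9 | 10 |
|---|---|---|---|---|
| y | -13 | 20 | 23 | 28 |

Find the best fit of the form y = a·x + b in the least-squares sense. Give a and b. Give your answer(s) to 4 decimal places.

a = 3.0727, b = -3.9364

The normal system MᵀM·[a, b]ᵀ = Mᵀy is [[254, 24]; [24, 4]]·[a, b]ᵀ = [686, 58]ᵀ.
Determinant 254·4 − 24² = 440.
a = (686·4 − 24·58)/440 = 169/55; b = (254·58 − 24·686)/440 = -433/110.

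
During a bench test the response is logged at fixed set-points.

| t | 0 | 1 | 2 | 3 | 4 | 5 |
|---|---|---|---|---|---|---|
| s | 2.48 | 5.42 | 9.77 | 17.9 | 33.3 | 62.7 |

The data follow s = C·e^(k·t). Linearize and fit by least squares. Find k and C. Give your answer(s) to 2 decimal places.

k = 0.63, C = 2.67

Linearized form: ln s = k·t + ln C. From the 6 transformed points,
Sums: Σt = 15.0000, Σ(t)² = 55.0000, Σln s = 15.4064, Σt·ln s = 49.6172.
Normal system: [[55.0000, 15.0000]; [15.0000, 6]]·[k, ln C]ᵀ = [49.6172, 15.4064]ᵀ.
Solving (det = 105.0000): k = 0.63435, ln C = 0.98185, so C = exp(0.98185) = 2.66938.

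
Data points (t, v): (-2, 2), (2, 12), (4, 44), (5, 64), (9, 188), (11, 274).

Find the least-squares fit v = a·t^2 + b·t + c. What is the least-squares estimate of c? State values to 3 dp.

c = -0.589

With design matrix M, MᵀM = [[22115, 2249, 251]; [2249, 251, 29]; [251, 29, 6]] and Mᵀv = [50742, 5222, 584]ᵀ.
Inverting the 3×3 Gram matrix, [a, b, c]ᵀ = [129259/64308, 920551/321540, -15787/26795]ᵀ.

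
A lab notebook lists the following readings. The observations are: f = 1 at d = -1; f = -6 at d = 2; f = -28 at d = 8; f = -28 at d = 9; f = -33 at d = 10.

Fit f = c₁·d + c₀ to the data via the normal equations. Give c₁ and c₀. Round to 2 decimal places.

With design matrix X, XᵀX = [[250, 28]; [28, 5]] and Xᵀf = [-819, -94]ᵀ.
Δ = 250·5 − 28² = 466.
c₁ = ((-819)·5 − 28·(-94))/466 = -1463/466; c₀ = (250·(-94) − 28·(-819))/466 = -284/233.

c₁ = -3.14, c₀ = -1.22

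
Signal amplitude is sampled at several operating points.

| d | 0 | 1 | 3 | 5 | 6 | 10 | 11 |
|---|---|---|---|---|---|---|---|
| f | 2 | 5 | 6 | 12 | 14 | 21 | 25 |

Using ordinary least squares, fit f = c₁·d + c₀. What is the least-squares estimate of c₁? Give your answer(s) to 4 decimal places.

c₁ = 2.0107

MᵀM·[c₁, c₀]ᵀ = Mᵀf reads: 292·c₁ + 36·c₀ = 652;  36·c₁ + 7·c₀ = 85.
Determinant 292·7 − 36² = 748.
c₁ = (652·7 − 36·85)/748 = 376/187; c₀ = (292·85 − 36·652)/748 = 337/187.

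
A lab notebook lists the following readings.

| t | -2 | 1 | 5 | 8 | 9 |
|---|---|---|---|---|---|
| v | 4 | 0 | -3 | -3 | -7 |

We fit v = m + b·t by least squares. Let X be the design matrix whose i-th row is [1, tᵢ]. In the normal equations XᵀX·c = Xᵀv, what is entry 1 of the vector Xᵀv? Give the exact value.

-9

Entry 1 ↔ basis 1, so (Xᵀv)_{1} = Σᵢ vᵢ = (1)·(4) + (1)·(0) + (1)·(-3) + (1)·(-3) + (1)·(-7) = -9.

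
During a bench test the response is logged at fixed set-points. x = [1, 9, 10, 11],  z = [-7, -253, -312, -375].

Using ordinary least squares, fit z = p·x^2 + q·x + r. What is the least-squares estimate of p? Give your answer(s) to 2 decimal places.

Compute the Gram sums: Σx^2·x^2 = 31203, Σx^2·x = 3061, Σx^2 = 303, Σx·x = 303, Σx = 31, Σ1 = 4.
Moment sums: Σx^2·z = -97075, Σx·z = -9529, Σz = -947.
So MᵀM·[p, q, r]ᵀ = Mᵀz: [[31203, 3061, 303]; [3061, 303, 31]; [303, 31, 4]]·[p, q, r]ᵀ = [-97075, -9529, -947]ᵀ.
Row-reducing yields p = -29325/9722, q = -6173/9722, r = -16237/4861.

p = -3.02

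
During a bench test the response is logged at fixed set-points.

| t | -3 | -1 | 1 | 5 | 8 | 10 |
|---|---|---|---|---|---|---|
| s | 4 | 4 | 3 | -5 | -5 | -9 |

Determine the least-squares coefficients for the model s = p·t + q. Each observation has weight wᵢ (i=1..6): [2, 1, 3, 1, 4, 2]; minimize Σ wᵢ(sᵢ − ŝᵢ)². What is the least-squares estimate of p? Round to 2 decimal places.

p = -1.03

From the data, Σwᵢ·t·t = 503, Σwᵢ·t = 53, Σwᵢ·1 = 13.
Right-hand side: Σwᵢ·t·s = -384, Σwᵢ·s = -22.
Normal equations: [[503, 53]; [53, 13]]·[p, q]ᵀ = [-384, -22]ᵀ.
Eliminating q: 13·(row 1) − 53·(row 2) gives 3730·p = 13·(-384) − 53·(-22) = -3826, so p = -1913/1865.
Then q = ((-22) − 53·(-1913/1865))/13 = 4643/1865.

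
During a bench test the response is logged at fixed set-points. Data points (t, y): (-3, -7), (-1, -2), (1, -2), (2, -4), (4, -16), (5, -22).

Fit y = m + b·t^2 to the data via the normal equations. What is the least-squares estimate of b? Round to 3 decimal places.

b = -0.862

Compute the Gram sums: Σ1 = 6, Σt^2 = 56, Σt^2·t^2 = 980.
Right-hand side: Σy = -53, Σt^2·y = -889.
Δ = 6·980 − 56² = 2744.
m = ((-53)·980 − 56·(-889))/2744 = -11/14; b = (6·(-889) − 56·(-53))/2744 = -169/196.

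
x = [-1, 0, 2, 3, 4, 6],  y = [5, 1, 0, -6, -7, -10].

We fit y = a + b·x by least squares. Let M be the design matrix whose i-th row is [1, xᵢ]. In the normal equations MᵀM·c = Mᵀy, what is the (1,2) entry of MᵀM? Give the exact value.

14

Row 1 ↔ basis 1, column 2 ↔ basis x, so (MᵀM)_{1,2} = Σᵢ x = (1)·(-1) + (1)·(0) + (1)·(2) + (1)·(3) + (1)·(4) + (1)·(6) = 14.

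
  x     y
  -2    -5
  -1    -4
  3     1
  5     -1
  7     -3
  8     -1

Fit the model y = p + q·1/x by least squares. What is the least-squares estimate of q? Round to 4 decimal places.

q = 3.3676

The normal system MᵀM·[p, q]ᵀ = Mᵀy is [[6, -587/840]; [-587/840, 1014049/705600]]·[p, q]ᵀ = [-13, 5107/840]ᵀ.
Eliminating q: (1014049/705600)·(row 1) − (-587/840)·(row 2) gives (229589/28224)·p = (1014049/705600)·(-13) − (-587/840)·(5107/840) = -2546207/176400, so p = -10184828/5739725.
Then q = ((5107/840) − (-587/840)·(-10184828/5739725))/(1014049/705600) = 3865848/1147945.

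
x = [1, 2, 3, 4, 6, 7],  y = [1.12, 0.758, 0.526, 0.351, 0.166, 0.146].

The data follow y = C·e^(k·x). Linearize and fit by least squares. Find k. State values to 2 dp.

k = -0.35

Linearized form: ln y = k·x + ln C. From the 6 transformed points,
Σx = 23.0000, Σ(x)² = 115.0000, Σln y = -5.5731, Σx·ln y = -30.7997.
Equations: 115.0000·k + 23.0000·ln C = -30.7997;  23.0000·k + 6·ln C = -5.5731.
Δ = 115.0000·6 − (23.0000)² = 161.0000; k = (-30.7997·6 − 23.0000·-5.5731)/161.0000 = -0.35166, ln C = (115.0000·-5.5731 − 23.0000·-30.7997)/161.0000 = 0.41918.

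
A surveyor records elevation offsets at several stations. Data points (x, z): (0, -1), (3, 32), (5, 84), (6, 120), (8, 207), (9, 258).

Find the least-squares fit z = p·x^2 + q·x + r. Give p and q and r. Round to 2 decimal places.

With design matrix M, MᵀM = [[12659, 1609, 215]; [1609, 215, 31]; [215, 31, 6]] and Mᵀz = [40854, 5214, 700]ᵀ.
Row-reducing yields p = 493/168, q = 415/168, r = -5/4.

p = 2.93, q = 2.47, r = -1.25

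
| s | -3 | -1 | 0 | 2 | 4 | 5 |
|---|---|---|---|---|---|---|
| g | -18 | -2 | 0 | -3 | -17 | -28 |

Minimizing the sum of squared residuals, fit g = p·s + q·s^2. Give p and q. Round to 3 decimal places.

p = 1.556, q = -1.441

Entries of MᵀM: Σs·s = 55, Σs·s^2 = 169, Σs^2·s^2 = 979.
Right-hand side: Σs·g = -158, Σs^2·g = -1148.
MᵀM·[p, q]ᵀ = Mᵀg becomes [[55, 169]; [169, 979]]·[p, q]ᵀ = [-158, -1148]ᵀ.
det = 55·979 − 169² = 25284.
p = ((-158)·979 − 169·(-1148))/25284 = 6555/4214; q = (55·(-1148) − 169·(-158))/25284 = -6073/4214.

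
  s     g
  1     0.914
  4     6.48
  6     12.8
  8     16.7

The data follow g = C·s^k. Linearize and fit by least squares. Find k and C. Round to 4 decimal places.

k = 1.4233, C = 0.9187

Linearized form: ln g = k·ln s + ln C. From the 4 transformed points,
Σln s = 5.2575, Σ(ln s)² = 9.4563, Σln g = 7.1436, Σln s·ln g = 13.0131.
Equations: 9.4563·k + 5.2575·ln C = 13.0131;  5.2575·k + 4·ln C = 7.1436.
Solving (det = 10.1839): k = 1.42328, ln C = -0.08481, so C = exp(-0.08481) = 0.91869.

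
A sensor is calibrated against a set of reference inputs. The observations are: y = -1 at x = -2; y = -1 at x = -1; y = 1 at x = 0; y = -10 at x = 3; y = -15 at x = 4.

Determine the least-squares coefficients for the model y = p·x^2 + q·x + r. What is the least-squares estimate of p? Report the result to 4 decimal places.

p = -0.7371

Sums needed: Σx^2·x^2 = 354, Σx^2·x = 82, Σx^2 = 30, Σx·x = 30, Σx = 4, Σ1 = 5.
For Mᵀy: Σx^2·y = -335, Σx·y = -87, Σy = -26.
MᵀM·[p, q, r]ᵀ = Mᵀy becomes [[354, 82, 30]; [82, 30, 4]; [30, 4, 5]]·[p, q, r]ᵀ = [-335, -87, -26]ᵀ.
Row-reducing yields p = -171/232, q = -7/8, r = -9/116.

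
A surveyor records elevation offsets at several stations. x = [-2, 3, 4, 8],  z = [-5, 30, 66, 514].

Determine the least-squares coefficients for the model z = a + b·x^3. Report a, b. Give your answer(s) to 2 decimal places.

Compute the Gram sums: Σ1 = 4, Σx^3 = 595, Σx^3·x^3 = 267033.
Right-hand side: Σz = 605, Σx^3·z = 268242.
MᵀM·[a, b]ᵀ = Mᵀz becomes [[4, 595]; [595, 267033]]·[a, b]ᵀ = [605, 268242]ᵀ.
Determinant 4·267033 − 595² = 714107.
a = (605·267033 − 595·268242)/714107 = 1950975/714107; b = (4·268242 − 595·605)/714107 = 712993/714107.

a = 2.73, b = 1.00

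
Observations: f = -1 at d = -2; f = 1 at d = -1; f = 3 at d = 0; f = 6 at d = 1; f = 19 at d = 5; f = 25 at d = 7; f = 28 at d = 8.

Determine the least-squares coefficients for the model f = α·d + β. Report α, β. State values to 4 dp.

With design matrix A, AᵀA = [[144, 18]; [18, 7]] and Aᵀf = [501, 81]ᵀ.
Eliminating β: 7·(row 1) − 18·(row 2) gives 684·α = 7·501 − 18·81 = 2049, so α = 683/228.
Then β = (81 − 18·(683/228))/7 = 147/38.

α = 2.9956, β = 3.8684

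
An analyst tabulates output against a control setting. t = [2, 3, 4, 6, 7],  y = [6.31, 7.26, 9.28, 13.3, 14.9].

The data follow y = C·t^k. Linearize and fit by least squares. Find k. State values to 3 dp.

k = 0.720

Let Y = ln y. Fitting Y = k·ln t + ln C by least squares:
XᵀX = [[10.6062, 6.9157]; [6.9157, 5]], rhs = [16.4365, 11.3415]ᵀ  (here Σln t = 6.9157, Σ(ln t)² = 10.6062, Σln y = 11.3415, Σln t·ln y = 16.4365).
Slope k = (n·Σln t·ln y − Σln t·Σln y)/(n·Σ(ln t)² − (Σln t)²) = (5·16.4365 − 6.9157·11.3415)/5.2037 = 0.72019; ln C = (Σln y − k·Σln t)/n = 1.27217.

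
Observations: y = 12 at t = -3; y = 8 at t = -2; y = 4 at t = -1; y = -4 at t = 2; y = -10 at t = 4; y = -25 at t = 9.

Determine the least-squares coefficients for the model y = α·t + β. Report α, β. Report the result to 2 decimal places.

α = -3.02, β = 2.03

Entries of XᵀX: Σt·t = 115, Σt = 9, Σ1 = 6.
Moment sums: Σt·y = -329, Σy = -15.
So XᵀX·[α, β]ᵀ = Xᵀy: [[115, 9]; [9, 6]]·[α, β]ᵀ = [-329, -15]ᵀ.
Determinant 115·6 − 9² = 609.
α = ((-329)·6 − 9·(-15))/609 = -613/203; β = (115·(-15) − 9·(-329))/609 = 412/203.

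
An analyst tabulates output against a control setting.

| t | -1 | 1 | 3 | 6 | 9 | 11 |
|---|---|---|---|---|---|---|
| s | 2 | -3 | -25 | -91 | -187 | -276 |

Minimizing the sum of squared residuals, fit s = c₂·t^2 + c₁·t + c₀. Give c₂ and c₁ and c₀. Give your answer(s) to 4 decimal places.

c₂ = -2.0159, c₁ = -2.9874, c₀ = 1.4344

With design matrix M, MᵀM = [[22581, 2303, 249]; [2303, 249, 29]; [249, 29, 6]] and Mᵀs = [-52045, -5345, -580]ᵀ.
Inverting the 3×3 Gram matrix, [c₂, c₁, c₀]ᵀ = [-125025/62018, -185275/62018, 44480/31009]ᵀ.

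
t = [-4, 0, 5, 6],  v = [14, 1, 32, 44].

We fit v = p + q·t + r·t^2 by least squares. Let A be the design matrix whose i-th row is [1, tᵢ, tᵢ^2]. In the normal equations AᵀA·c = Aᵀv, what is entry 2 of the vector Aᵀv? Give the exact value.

Entry 2 ↔ basis t, so (Aᵀv)_{2} = Σᵢ (t)·vᵢ = (-4)·(14) + (0)·(1) + (5)·(32) + (6)·(44) = 368.

368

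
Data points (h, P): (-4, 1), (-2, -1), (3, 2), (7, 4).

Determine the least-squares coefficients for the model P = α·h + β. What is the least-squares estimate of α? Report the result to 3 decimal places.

α = 0.351

Forming AᵀA = [[78, 4]; [4, 4]] and AᵀP = [32, 6]ᵀ gives AᵀA·[α, β]ᵀ = AᵀP.
Δ = 78·4 − 4² = 296.
α = (32·4 − 4·6)/296 = 13/37; β = (78·6 − 4·32)/296 = 85/74.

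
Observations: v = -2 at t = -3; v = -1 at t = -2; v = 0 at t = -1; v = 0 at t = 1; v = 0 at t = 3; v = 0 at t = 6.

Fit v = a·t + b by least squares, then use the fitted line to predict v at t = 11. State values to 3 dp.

The normal system MᵀM·[a, b]ᵀ = Mᵀv is [[60, 4]; [4, 6]]·[a, b]ᵀ = [8, -3]ᵀ.
det = 60·6 − 4² = 344.
a = (8·6 − 4·(-3))/344 = 15/86; b = (60·(-3) − 4·8)/344 = -53/86.
At t = 11: v̂ = (15/86)·(11) + (-53/86)·(1) = 56/43.

v̂ = 1.302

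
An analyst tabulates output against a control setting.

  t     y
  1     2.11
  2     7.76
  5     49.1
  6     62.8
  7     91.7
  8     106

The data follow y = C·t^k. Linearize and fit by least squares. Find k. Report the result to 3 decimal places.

k = 1.914

Let Y = ln y. Fitting Y = k·ln t + ln C by least squares:
Σln t = 8.1197, Σ(ln t)² = 14.3918, Σln y = 20.0114, Σln t·ln y = 33.5950.
Normal system: [[14.3918, 8.1197]; [8.1197, 6]]·[k, ln C]ᵀ = [33.5950, 20.0114]ᵀ.
Solving (det = 20.4213): k = 1.91383, ln C = 0.74528.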